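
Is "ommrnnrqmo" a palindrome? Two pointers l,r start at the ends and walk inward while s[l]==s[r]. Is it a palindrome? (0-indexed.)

not a palindrome (mismatch at 2,7)

l=0 r=9: 'o'=='o', l++,r--
l=1 r=8: 'm'=='m', l++,r--
l=2 r=7: 'm'!='q', stop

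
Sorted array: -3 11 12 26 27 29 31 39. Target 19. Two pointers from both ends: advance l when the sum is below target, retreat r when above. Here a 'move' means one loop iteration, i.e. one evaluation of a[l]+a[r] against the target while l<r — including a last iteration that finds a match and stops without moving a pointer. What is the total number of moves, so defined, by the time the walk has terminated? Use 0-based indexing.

7 moves

l=0 r=7: -3+39=36 >19, r--
l=0 r=6: -3+31=28 >19, r--
l=0 r=5: -3+29=26 >19, r--
l=0 r=4: -3+27=24 >19, r--
l=0 r=3: -3+26=23 >19, r--
l=0 r=2: -3+12=9 <19, l++
l=1 r=2: 11+12=23 >19, r--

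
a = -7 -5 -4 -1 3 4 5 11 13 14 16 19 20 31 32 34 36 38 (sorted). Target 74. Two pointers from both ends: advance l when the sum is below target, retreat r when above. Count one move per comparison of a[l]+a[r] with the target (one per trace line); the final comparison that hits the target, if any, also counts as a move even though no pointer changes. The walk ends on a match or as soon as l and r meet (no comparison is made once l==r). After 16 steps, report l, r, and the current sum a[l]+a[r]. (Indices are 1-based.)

l=17, r=18, sum=74

l=1 r=18: -7+38=31 <74, l++
l=2 r=18: -5+38=33 <74, l++
l=3 r=18: -4+38=34 <74, l++
l=4 r=18: -1+38=37 <74, l++
l=5 r=18: 3+38=41 <74, l++
l=6 r=18: 4+38=42 <74, l++
l=7 r=18: 5+38=43 <74, l++
l=8 r=18: 11+38=49 <74, l++
l=9 r=18: 13+38=51 <74, l++
l=10 r=18: 14+38=52 <74, l++
l=11 r=18: 16+38=54 <74, l++
l=12 r=18: 19+38=57 <74, l++
l=13 r=18: 20+38=58 <74, l++
l=14 r=18: 31+38=69 <74, l++
l=15 r=18: 32+38=70 <74, l++
l=16 r=18: 34+38=72 <74, l++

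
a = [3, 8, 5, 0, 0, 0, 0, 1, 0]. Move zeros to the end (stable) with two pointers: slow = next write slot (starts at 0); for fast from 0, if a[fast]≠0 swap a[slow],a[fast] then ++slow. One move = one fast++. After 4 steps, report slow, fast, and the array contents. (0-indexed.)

(s=0,f=0) a[fast]=3≠0 swap→a[0]=3 → slow++,fast++
(s=1,f=1) a[fast]=8≠0 swap→a[1]=8 → slow++,fast++
(s=2,f=2) a[fast]=5≠0 swap→a[2]=5 → slow++,fast++
(s=3,f=3) a[fast]=0 → fast++

slow=3, fast=4, a=[3, 8, 5, 0, 0, 0, 0, 1, 0]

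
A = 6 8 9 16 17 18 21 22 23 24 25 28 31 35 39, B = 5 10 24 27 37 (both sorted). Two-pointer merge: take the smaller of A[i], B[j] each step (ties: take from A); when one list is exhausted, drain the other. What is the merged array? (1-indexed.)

i=1 j=1: A[i]=6>B[j]=5 take 5, j++
i=1 j=2: A[i]=6<=B[j]=10 take 6, i++
i=2 j=2: A[i]=8<=B[j]=10 take 8, i++
i=3 j=2: A[i]=9<=B[j]=10 take 9, i++
i=4 j=2: A[i]=16>B[j]=10 take 10, j++
i=4 j=3: A[i]=16<=B[j]=24 take 16, i++
i=5 j=3: A[i]=17<=B[j]=24 take 17, i++
i=6 j=3: A[i]=18<=B[j]=24 take 18, i++
i=7 j=3: A[i]=21<=B[j]=24 take 21, i++
i=8 j=3: A[i]=22<=B[j]=24 take 22, i++
i=9 j=3: A[i]=23<=B[j]=24 take 23, i++
i=10 j=3: A[i]=24<=B[j]=24 take 24, i++
i=11 j=3: A[i]=25>B[j]=24 take 24, j++
i=11 j=4: A[i]=25<=B[j]=27 take 25, i++
i=12 j=4: A[i]=28>B[j]=27 take 27, j++
i=12 j=5: A[i]=28<=B[j]=37 take 28, i++
i=13 j=5: A[i]=31<=B[j]=37 take 31, i++
i=14 j=5: A[i]=35<=B[j]=37 take 35, i++
i=15 j=5: A[i]=39>B[j]=37 take 37, j++
i=15 j=6: B done, take A[i]=39, i++

[5, 6, 8, 9, 10, 16, 17, 18, 21, 22, 23, 24, 24, 25, 27, 28, 31, 35, 37, 39]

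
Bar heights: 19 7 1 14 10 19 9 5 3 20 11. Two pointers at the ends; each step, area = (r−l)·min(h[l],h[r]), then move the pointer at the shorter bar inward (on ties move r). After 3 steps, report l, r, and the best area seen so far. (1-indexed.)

l=3, r=10, best area=171

[1,11] min(19,11)*10=110 best=110 * → r--
[1,10] min(19,20)*9=171 best=171 * → l++
[2,10] min(7,20)*8=56 best=171 → l++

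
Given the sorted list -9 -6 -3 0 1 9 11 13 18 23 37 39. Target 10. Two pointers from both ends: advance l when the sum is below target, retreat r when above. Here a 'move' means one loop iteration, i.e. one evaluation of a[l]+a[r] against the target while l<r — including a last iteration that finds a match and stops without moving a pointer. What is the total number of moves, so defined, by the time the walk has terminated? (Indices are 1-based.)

7 moves

l=1 r=12: -9+39=30 >10, r--
l=1 r=11: -9+37=28 >10, r--
l=1 r=10: -9+23=14 >10, r--
l=1 r=9: -9+18=9 <10, l++
l=2 r=9: -6+18=12 >10, r--
l=2 r=8: -6+13=7 <10, l++
l=3 r=8: -3+13=10, found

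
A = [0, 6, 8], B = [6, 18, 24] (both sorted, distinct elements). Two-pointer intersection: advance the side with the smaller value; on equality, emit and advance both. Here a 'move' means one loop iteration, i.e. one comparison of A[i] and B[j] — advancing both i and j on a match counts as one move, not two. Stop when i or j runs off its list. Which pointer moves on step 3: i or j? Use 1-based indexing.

i=1 j=1: 0<6, i++
i=2 j=1: 6==6 emit, i++,j++
i=3 j=2: 8<18, i++

i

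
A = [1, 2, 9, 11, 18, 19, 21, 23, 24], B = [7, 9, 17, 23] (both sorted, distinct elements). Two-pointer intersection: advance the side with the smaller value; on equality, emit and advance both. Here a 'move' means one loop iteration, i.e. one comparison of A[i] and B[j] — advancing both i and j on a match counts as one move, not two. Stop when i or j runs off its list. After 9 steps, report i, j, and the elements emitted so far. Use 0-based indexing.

i=7, j=3, emitted=[9]

[i=0,j=0] 1<7 → i++
[i=1,j=0] 2<7 → i++
[i=2,j=0] 9>7 → j++
[i=2,j=1] 9==9 emit → i++,j++
[i=3,j=2] 11<17 → i++
[i=4,j=2] 18>17 → j++
[i=4,j=3] 18<23 → i++
[i=5,j=3] 19<23 → i++
[i=6,j=3] 21<23 → i++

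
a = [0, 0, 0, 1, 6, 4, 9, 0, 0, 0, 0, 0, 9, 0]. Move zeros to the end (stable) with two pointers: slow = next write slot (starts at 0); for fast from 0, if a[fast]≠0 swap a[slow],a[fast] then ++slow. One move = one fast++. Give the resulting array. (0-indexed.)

[1, 6, 4, 9, 9, 0, 0, 0, 0, 0, 0, 0, 0, 0]

slow=0 fast=0: a[fast]=0, fast++
slow=0 fast=1: a[fast]=0, fast++
slow=0 fast=2: a[fast]=0, fast++
slow=0 fast=3: a[fast]=1≠0 swap→a[0]=1, slow++,fast++
slow=1 fast=4: a[fast]=6≠0 swap→a[1]=6, slow++,fast++
slow=2 fast=5: a[fast]=4≠0 swap→a[2]=4, slow++,fast++
slow=3 fast=6: a[fast]=9≠0 swap→a[3]=9, slow++,fast++
slow=4 fast=7: a[fast]=0, fast++
slow=4 fast=8: a[fast]=0, fast++
slow=4 fast=9: a[fast]=0, fast++
slow=4 fast=10: a[fast]=0, fast++
slow=4 fast=11: a[fast]=0, fast++
slow=4 fast=12: a[fast]=9≠0 swap→a[4]=9, slow++,fast++
slow=5 fast=13: a[fast]=0, fast++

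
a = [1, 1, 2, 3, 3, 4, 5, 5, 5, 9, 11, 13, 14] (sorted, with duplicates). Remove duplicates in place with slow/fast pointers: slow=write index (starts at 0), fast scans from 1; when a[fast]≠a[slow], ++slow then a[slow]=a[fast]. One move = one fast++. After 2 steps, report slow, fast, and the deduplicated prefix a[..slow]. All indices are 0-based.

(s=0,f=1) a[fast]=1=a[slow] dup → fast++
(s=0,f=2) a[fast]=2≠a[slow]=1 write a[1]=2 → slow++,fast++

slow=1, fast=3, prefix=[1, 2]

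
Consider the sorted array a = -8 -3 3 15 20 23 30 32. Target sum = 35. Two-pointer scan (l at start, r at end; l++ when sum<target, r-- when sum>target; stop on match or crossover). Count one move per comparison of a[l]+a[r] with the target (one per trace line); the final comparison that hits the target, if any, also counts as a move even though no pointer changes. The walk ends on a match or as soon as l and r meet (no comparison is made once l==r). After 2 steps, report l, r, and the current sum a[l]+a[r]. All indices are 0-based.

[0,7] -8+32=24 <35 → l++
[1,7] -3+32=29 <35 → l++

l=2, r=7, sum=35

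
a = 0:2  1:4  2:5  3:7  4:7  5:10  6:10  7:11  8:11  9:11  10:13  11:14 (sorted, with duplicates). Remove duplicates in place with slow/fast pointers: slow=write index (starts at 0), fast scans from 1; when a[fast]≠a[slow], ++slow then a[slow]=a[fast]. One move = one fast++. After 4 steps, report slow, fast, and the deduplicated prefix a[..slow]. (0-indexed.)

slow=0 fast=1: a[fast]=4≠a[slow]=2 write a[1]=4, slow++,fast++
slow=1 fast=2: a[fast]=5≠a[slow]=4 write a[2]=5, slow++,fast++
slow=2 fast=3: a[fast]=7≠a[slow]=5 write a[3]=7, slow++,fast++
slow=3 fast=4: a[fast]=7=a[slow] dup, fast++

slow=3, fast=5, prefix=[2, 4, 5, 7]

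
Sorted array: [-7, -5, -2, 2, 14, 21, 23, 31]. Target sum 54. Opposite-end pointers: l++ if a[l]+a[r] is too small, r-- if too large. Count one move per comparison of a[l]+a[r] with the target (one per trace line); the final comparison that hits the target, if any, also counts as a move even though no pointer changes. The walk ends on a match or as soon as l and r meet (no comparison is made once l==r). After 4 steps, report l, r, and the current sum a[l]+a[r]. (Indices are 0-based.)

[0,7] -7+31=24 <54 → l++
[1,7] -5+31=26 <54 → l++
[2,7] -2+31=29 <54 → l++
[3,7] 2+31=33 <54 → l++

l=4, r=7, sum=45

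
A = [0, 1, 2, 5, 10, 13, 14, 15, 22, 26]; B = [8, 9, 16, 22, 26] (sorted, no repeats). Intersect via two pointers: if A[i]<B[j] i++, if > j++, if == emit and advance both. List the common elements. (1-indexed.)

i=1 j=1: 0<8, i++
i=2 j=1: 1<8, i++
i=3 j=1: 2<8, i++
i=4 j=1: 5<8, i++
i=5 j=1: 10>8, j++
i=5 j=2: 10>9, j++
i=5 j=3: 10<16, i++
i=6 j=3: 13<16, i++
i=7 j=3: 14<16, i++
i=8 j=3: 15<16, i++
i=9 j=3: 22>16, j++
i=9 j=4: 22==22 emit, i++,j++
i=10 j=5: 26==26 emit, i++,j++

intersection = [22, 26]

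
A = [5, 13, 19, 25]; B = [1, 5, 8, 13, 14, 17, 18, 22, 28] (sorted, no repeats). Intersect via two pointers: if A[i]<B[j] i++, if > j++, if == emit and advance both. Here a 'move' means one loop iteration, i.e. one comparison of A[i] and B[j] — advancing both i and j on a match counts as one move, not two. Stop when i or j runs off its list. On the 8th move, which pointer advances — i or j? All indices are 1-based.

[i=1,j=1] 5>1 → j++
[i=1,j=2] 5==5 emit → i++,j++
[i=2,j=3] 13>8 → j++
[i=2,j=4] 13==13 emit → i++,j++
[i=3,j=5] 19>14 → j++
[i=3,j=6] 19>17 → j++
[i=3,j=7] 19>18 → j++
[i=3,j=8] 19<22 → i++

i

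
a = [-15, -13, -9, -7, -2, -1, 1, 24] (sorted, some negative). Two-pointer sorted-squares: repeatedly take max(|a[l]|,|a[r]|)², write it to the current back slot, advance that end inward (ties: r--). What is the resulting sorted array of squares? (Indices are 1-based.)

[1,8] |-15|<=|24| out[8]=576 → r--
[1,7] |-15|>|1| out[7]=225 → l++
[2,7] |-13|>|1| out[6]=169 → l++
[3,7] |-9|>|1| out[5]=81 → l++
[4,7] |-7|>|1| out[4]=49 → l++
[5,7] |-2|>|1| out[3]=4 → l++
[6,7] |-1|<=|1| out[2]=1 → r--
[6,6] |-1|<=|-1| out[1]=1 → r--

[1, 1, 4, 49, 81, 169, 225, 576]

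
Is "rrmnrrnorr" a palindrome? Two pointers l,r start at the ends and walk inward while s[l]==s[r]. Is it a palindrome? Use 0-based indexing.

[0,9] 'r'=='r' → l++,r--
[1,8] 'r'=='r' → l++,r--
[2,7] 'm'!='o' → stop

not a palindrome (mismatch at 2,7)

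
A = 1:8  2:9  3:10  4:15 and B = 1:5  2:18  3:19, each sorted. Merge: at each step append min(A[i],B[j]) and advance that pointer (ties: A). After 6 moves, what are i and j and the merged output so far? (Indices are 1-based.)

i=1 j=1: A[i]=8>B[j]=5 take 5, j++
i=1 j=2: A[i]=8<=B[j]=18 take 8, i++
i=2 j=2: A[i]=9<=B[j]=18 take 9, i++
i=3 j=2: A[i]=10<=B[j]=18 take 10, i++
i=4 j=2: A[i]=15<=B[j]=18 take 15, i++
i=5 j=2: A done, take B[j]=18, j++

i=5, j=3, merged so far=[5, 8, 9, 10, 15, 18]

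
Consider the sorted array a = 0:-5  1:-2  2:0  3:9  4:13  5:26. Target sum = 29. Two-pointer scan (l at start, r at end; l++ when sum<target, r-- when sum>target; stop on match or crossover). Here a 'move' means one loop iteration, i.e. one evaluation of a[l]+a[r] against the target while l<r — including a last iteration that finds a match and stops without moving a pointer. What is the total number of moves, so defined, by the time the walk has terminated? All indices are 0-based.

l=0 r=5: -5+26=21 <29, l++
l=1 r=5: -2+26=24 <29, l++
l=2 r=5: 0+26=26 <29, l++
l=3 r=5: 9+26=35 >29, r--
l=3 r=4: 9+13=22 <29, l++

5 moves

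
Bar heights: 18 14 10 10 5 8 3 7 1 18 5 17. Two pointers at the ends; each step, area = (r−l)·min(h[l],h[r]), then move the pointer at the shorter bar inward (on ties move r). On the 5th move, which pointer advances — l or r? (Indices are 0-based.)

r

l=0 r=11: min(18,17)*11=187 best=187 *, r--
l=0 r=10: min(18,5)*10=50 best=187, r--
l=0 r=9: min(18,18)*9=162 best=187, r--
l=0 r=8: min(18,1)*8=8 best=187, r--
l=0 r=7: min(18,7)*7=49 best=187, r--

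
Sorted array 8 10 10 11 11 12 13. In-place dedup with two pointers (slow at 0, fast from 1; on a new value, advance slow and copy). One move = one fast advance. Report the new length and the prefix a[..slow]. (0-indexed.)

slow=0 fast=1: a[fast]=10≠a[slow]=8 write a[1]=10, slow++,fast++
slow=1 fast=2: a[fast]=10=a[slow] dup, fast++
slow=1 fast=3: a[fast]=11≠a[slow]=10 write a[2]=11, slow++,fast++
slow=2 fast=4: a[fast]=11=a[slow] dup, fast++
slow=2 fast=5: a[fast]=12≠a[slow]=11 write a[3]=12, slow++,fast++
slow=3 fast=6: a[fast]=13≠a[slow]=12 write a[4]=13, slow++,fast++

length 5; prefix = [8, 10, 11, 12, 13]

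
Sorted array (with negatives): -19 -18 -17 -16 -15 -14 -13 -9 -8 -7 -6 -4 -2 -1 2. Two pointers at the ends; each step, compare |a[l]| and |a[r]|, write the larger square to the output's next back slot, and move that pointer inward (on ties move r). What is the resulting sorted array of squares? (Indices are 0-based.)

[1, 4, 4, 16, 36, 49, 64, 81, 169, 196, 225, 256, 289, 324, 361]

[0,14] |-19|>|2| out[14]=361 → l++
[1,14] |-18|>|2| out[13]=324 → l++
[2,14] |-17|>|2| out[12]=289 → l++
[3,14] |-16|>|2| out[11]=256 → l++
[4,14] |-15|>|2| out[10]=225 → l++
[5,14] |-14|>|2| out[9]=196 → l++
[6,14] |-13|>|2| out[8]=169 → l++
[7,14] |-9|>|2| out[7]=81 → l++
[8,14] |-8|>|2| out[6]=64 → l++
[9,14] |-7|>|2| out[5]=49 → l++
[10,14] |-6|>|2| out[4]=36 → l++
[11,14] |-4|>|2| out[3]=16 → l++
[12,14] |-2|<=|2| out[2]=4 → r--
[12,13] |-2|>|-1| out[1]=4 → l++
[13,13] |-1|<=|-1| out[0]=1 → r--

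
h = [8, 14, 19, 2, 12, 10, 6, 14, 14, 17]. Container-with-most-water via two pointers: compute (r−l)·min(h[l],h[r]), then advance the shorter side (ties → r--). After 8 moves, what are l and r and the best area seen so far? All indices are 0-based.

[0,9] min(8,17)*9=72 best=72 * → l++
[1,9] min(14,17)*8=112 best=112 * → l++
[2,9] min(19,17)*7=119 best=119 * → r--
[2,8] min(19,14)*6=84 best=119 → r--
[2,7] min(19,14)*5=70 best=119 → r--
[2,6] min(19,6)*4=24 best=119 → r--
[2,5] min(19,10)*3=30 best=119 → r--
[2,4] min(19,12)*2=24 best=119 → r--

l=2, r=3, best area=119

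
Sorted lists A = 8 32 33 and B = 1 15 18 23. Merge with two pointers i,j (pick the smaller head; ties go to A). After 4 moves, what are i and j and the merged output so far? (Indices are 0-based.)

i=1, j=3, merged so far=[1, 8, 15, 18]

[i=0,j=0] A[i]=8>B[j]=1 take 1 → j++
[i=0,j=1] A[i]=8<=B[j]=15 take 8 → i++
[i=1,j=1] A[i]=32>B[j]=15 take 15 → j++
[i=1,j=2] A[i]=32>B[j]=18 take 18 → j++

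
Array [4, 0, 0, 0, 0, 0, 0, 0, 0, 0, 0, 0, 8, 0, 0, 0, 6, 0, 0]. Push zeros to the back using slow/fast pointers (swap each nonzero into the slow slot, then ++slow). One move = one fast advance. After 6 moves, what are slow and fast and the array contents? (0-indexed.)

slow=0 fast=0: a[fast]=4≠0 swap→a[0]=4, slow++,fast++
slow=1 fast=1: a[fast]=0, fast++
slow=1 fast=2: a[fast]=0, fast++
slow=1 fast=3: a[fast]=0, fast++
slow=1 fast=4: a[fast]=0, fast++
slow=1 fast=5: a[fast]=0, fast++

slow=1, fast=6, a=[4, 0, 0, 0, 0, 0, 0, 0, 0, 0, 0, 0, 8, 0, 0, 0, 6, 0, 0]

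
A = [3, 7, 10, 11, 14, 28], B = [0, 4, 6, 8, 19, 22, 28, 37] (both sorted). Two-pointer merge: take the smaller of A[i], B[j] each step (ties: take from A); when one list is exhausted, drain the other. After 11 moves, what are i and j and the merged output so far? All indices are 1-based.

i=6, j=7, merged so far=[0, 3, 4, 6, 7, 8, 10, 11, 14, 19, 22]

i=1 j=1: A[i]=3>B[j]=0 take 0, j++
i=1 j=2: A[i]=3<=B[j]=4 take 3, i++
i=2 j=2: A[i]=7>B[j]=4 take 4, j++
i=2 j=3: A[i]=7>B[j]=6 take 6, j++
i=2 j=4: A[i]=7<=B[j]=8 take 7, i++
i=3 j=4: A[i]=10>B[j]=8 take 8, j++
i=3 j=5: A[i]=10<=B[j]=19 take 10, i++
i=4 j=5: A[i]=11<=B[j]=19 take 11, i++
i=5 j=5: A[i]=14<=B[j]=19 take 14, i++
i=6 j=5: A[i]=28>B[j]=19 take 19, j++
i=6 j=6: A[i]=28>B[j]=22 take 22, j++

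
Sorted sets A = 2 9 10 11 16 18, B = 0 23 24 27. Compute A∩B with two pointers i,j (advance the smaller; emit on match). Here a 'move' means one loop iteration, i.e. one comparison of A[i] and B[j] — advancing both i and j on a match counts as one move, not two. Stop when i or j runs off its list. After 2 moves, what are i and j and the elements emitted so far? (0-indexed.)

i=0 j=0: 2>0, j++
i=0 j=1: 2<23, i++

i=1, j=1, emitted=[]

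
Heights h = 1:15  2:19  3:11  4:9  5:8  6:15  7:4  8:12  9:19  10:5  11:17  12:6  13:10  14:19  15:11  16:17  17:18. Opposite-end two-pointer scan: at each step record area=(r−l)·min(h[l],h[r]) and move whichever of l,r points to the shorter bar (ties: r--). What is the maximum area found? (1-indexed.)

l=1 r=17: min(15,18)*16=240 best=240 *, l++
l=2 r=17: min(19,18)*15=270 best=270 *, r--
l=2 r=16: min(19,17)*14=238 best=270, r--
l=2 r=15: min(19,11)*13=143 best=270, r--
l=2 r=14: min(19,19)*12=228 best=270, r--
l=2 r=13: min(19,10)*11=110 best=270, r--
l=2 r=12: min(19,6)*10=60 best=270, r--
l=2 r=11: min(19,17)*9=153 best=270, r--
l=2 r=10: min(19,5)*8=40 best=270, r--
l=2 r=9: min(19,19)*7=133 best=270, r--
l=2 r=8: min(19,12)*6=72 best=270, r--
l=2 r=7: min(19,4)*5=20 best=270, r--
l=2 r=6: min(19,15)*4=60 best=270, r--
l=2 r=5: min(19,8)*3=24 best=270, r--
l=2 r=4: min(19,9)*2=18 best=270, r--
l=2 r=3: min(19,11)*1=11 best=270, r--

max area = 270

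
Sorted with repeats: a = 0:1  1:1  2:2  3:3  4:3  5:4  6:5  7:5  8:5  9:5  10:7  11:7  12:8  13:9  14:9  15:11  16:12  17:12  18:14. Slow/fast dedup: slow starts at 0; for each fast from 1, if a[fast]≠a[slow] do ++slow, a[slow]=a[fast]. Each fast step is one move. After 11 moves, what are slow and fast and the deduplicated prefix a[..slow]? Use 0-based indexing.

slow=5, fast=12, prefix=[1, 2, 3, 4, 5, 7]

(s=0,f=1) a[fast]=1=a[slow] dup → fast++
(s=0,f=2) a[fast]=2≠a[slow]=1 write a[1]=2 → slow++,fast++
(s=1,f=3) a[fast]=3≠a[slow]=2 write a[2]=3 → slow++,fast++
(s=2,f=4) a[fast]=3=a[slow] dup → fast++
(s=2,f=5) a[fast]=4≠a[slow]=3 write a[3]=4 → slow++,fast++
(s=3,f=6) a[fast]=5≠a[slow]=4 write a[4]=5 → slow++,fast++
(s=4,f=7) a[fast]=5=a[slow] dup → fast++
(s=4,f=8) a[fast]=5=a[slow] dup → fast++
(s=4,f=9) a[fast]=5=a[slow] dup → fast++
(s=4,f=10) a[fast]=7≠a[slow]=5 write a[5]=7 → slow++,fast++
(s=5,f=11) a[fast]=7=a[slow] dup → fast++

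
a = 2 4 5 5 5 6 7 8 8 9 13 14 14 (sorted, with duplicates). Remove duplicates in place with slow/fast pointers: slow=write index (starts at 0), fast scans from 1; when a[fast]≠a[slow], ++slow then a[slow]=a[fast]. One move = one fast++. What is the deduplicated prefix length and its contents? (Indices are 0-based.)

slow=0 fast=1: a[fast]=4≠a[slow]=2 write a[1]=4, slow++,fast++
slow=1 fast=2: a[fast]=5≠a[slow]=4 write a[2]=5, slow++,fast++
slow=2 fast=3: a[fast]=5=a[slow] dup, fast++
slow=2 fast=4: a[fast]=5=a[slow] dup, fast++
slow=2 fast=5: a[fast]=6≠a[slow]=5 write a[3]=6, slow++,fast++
slow=3 fast=6: a[fast]=7≠a[slow]=6 write a[4]=7, slow++,fast++
slow=4 fast=7: a[fast]=8≠a[slow]=7 write a[5]=8, slow++,fast++
slow=5 fast=8: a[fast]=8=a[slow] dup, fast++
slow=5 fast=9: a[fast]=9≠a[slow]=8 write a[6]=9, slow++,fast++
slow=6 fast=10: a[fast]=13≠a[slow]=9 write a[7]=13, slow++,fast++
slow=7 fast=11: a[fast]=14≠a[slow]=13 write a[8]=14, slow++,fast++
slow=8 fast=12: a[fast]=14=a[slow] dup, fast++

length 9; prefix = [2, 4, 5, 6, 7, 8, 9, 13, 14]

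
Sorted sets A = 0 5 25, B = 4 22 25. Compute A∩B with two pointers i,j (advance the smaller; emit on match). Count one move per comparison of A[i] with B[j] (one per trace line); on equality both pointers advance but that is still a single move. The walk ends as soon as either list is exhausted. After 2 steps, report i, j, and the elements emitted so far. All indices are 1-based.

i=1 j=1: 0<4, i++
i=2 j=1: 5>4, j++

i=2, j=2, emitted=[]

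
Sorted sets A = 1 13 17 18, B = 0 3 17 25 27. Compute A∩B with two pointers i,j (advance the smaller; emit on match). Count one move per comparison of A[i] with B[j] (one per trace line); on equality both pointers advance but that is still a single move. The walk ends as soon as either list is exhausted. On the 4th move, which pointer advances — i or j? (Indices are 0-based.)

[i=0,j=0] 1>0 → j++
[i=0,j=1] 1<3 → i++
[i=1,j=1] 13>3 → j++
[i=1,j=2] 13<17 → i++

i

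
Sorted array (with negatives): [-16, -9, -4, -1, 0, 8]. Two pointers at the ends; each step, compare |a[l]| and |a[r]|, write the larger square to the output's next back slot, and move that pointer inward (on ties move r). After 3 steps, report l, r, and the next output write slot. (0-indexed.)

[0,5] |-16|>|8| out[5]=256 → l++
[1,5] |-9|>|8| out[4]=81 → l++
[2,5] |-4|<=|8| out[3]=64 → r--

l=2, r=4, next write slot=2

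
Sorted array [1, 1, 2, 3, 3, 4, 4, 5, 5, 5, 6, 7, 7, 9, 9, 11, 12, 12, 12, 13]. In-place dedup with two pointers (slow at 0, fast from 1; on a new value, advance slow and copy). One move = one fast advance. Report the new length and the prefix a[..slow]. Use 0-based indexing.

slow=0 fast=1: a[fast]=1=a[slow] dup, fast++
slow=0 fast=2: a[fast]=2≠a[slow]=1 write a[1]=2, slow++,fast++
slow=1 fast=3: a[fast]=3≠a[slow]=2 write a[2]=3, slow++,fast++
slow=2 fast=4: a[fast]=3=a[slow] dup, fast++
slow=2 fast=5: a[fast]=4≠a[slow]=3 write a[3]=4, slow++,fast++
slow=3 fast=6: a[fast]=4=a[slow] dup, fast++
slow=3 fast=7: a[fast]=5≠a[slow]=4 write a[4]=5, slow++,fast++
slow=4 fast=8: a[fast]=5=a[slow] dup, fast++
slow=4 fast=9: a[fast]=5=a[slow] dup, fast++
slow=4 fast=10: a[fast]=6≠a[slow]=5 write a[5]=6, slow++,fast++
slow=5 fast=11: a[fast]=7≠a[slow]=6 write a[6]=7, slow++,fast++
slow=6 fast=12: a[fast]=7=a[slow] dup, fast++
slow=6 fast=13: a[fast]=9≠a[slow]=7 write a[7]=9, slow++,fast++
slow=7 fast=14: a[fast]=9=a[slow] dup, fast++
slow=7 fast=15: a[fast]=11≠a[slow]=9 write a[8]=11, slow++,fast++
slow=8 fast=16: a[fast]=12≠a[slow]=11 write a[9]=12, slow++,fast++
slow=9 fast=17: a[fast]=12=a[slow] dup, fast++
slow=9 fast=18: a[fast]=12=a[slow] dup, fast++
slow=9 fast=19: a[fast]=13≠a[slow]=12 write a[10]=13, slow++,fast++

length 11; prefix = [1, 2, 3, 4, 5, 6, 7, 9, 11, 12, 13]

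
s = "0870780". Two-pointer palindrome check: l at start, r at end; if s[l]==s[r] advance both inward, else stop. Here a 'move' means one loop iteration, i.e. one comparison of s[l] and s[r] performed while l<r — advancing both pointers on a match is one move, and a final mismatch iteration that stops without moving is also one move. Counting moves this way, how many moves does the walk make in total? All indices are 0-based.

3 moves

l=0 r=6: '0'=='0', l++,r--
l=1 r=5: '8'=='8', l++,r--
l=2 r=4: '7'=='7', l++,r--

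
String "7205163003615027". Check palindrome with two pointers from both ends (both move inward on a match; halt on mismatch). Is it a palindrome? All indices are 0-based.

palindrome

[0,15] '7'=='7' → l++,r--
[1,14] '2'=='2' → l++,r--
[2,13] '0'=='0' → l++,r--
[3,12] '5'=='5' → l++,r--
[4,11] '1'=='1' → l++,r--
[5,10] '6'=='6' → l++,r--
[6,9] '3'=='3' → l++,r--
[7,8] '0'=='0' → l++,r--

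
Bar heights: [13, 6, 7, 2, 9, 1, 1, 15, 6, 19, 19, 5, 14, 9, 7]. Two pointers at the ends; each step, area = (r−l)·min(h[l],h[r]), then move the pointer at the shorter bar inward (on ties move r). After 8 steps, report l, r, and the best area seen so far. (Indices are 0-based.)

l=6, r=12, best area=156

[0,14] min(13,7)*14=98 best=98 * → r--
[0,13] min(13,9)*13=117 best=117 * → r--
[0,12] min(13,14)*12=156 best=156 * → l++
[1,12] min(6,14)*11=66 best=156 → l++
[2,12] min(7,14)*10=70 best=156 → l++
[3,12] min(2,14)*9=18 best=156 → l++
[4,12] min(9,14)*8=72 best=156 → l++
[5,12] min(1,14)*7=7 best=156 → l++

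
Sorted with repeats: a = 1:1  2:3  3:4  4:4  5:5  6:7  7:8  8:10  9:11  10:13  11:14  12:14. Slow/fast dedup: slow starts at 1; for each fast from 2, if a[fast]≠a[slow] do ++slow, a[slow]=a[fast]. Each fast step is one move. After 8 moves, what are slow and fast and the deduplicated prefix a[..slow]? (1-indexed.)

slow=8, fast=10, prefix=[1, 3, 4, 5, 7, 8, 10, 11]

(s=1,f=2) a[fast]=3≠a[slow]=1 write a[2]=3 → slow++,fast++
(s=2,f=3) a[fast]=4≠a[slow]=3 write a[3]=4 → slow++,fast++
(s=3,f=4) a[fast]=4=a[slow] dup → fast++
(s=3,f=5) a[fast]=5≠a[slow]=4 write a[4]=5 → slow++,fast++
(s=4,f=6) a[fast]=7≠a[slow]=5 write a[5]=7 → slow++,fast++
(s=5,f=7) a[fast]=8≠a[slow]=7 write a[6]=8 → slow++,fast++
(s=6,f=8) a[fast]=10≠a[slow]=8 write a[7]=10 → slow++,fast++
(s=7,f=9) a[fast]=11≠a[slow]=10 write a[8]=11 → slow++,fast++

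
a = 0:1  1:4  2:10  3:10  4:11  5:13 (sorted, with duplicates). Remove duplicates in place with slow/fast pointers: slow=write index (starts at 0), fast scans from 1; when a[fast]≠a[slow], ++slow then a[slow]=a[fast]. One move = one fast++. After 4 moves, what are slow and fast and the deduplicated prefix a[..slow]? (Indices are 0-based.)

slow=3, fast=5, prefix=[1, 4, 10, 11]

(s=0,f=1) a[fast]=4≠a[slow]=1 write a[1]=4 → slow++,fast++
(s=1,f=2) a[fast]=10≠a[slow]=4 write a[2]=10 → slow++,fast++
(s=2,f=3) a[fast]=10=a[slow] dup → fast++
(s=2,f=4) a[fast]=11≠a[slow]=10 write a[3]=11 → slow++,fast++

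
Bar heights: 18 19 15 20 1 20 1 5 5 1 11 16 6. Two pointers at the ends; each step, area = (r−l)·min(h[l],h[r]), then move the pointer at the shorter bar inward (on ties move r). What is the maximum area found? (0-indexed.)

max area = 176

[0,12] min(18,6)*12=72 best=72 * → r--
[0,11] min(18,16)*11=176 best=176 * → r--
[0,10] min(18,11)*10=110 best=176 → r--
[0,9] min(18,1)*9=9 best=176 → r--
[0,8] min(18,5)*8=40 best=176 → r--
[0,7] min(18,5)*7=35 best=176 → r--
[0,6] min(18,1)*6=6 best=176 → r--
[0,5] min(18,20)*5=90 best=176 → l++
[1,5] min(19,20)*4=76 best=176 → l++
[2,5] min(15,20)*3=45 best=176 → l++
[3,5] min(20,20)*2=40 best=176 → r--
[3,4] min(20,1)*1=1 best=176 → r--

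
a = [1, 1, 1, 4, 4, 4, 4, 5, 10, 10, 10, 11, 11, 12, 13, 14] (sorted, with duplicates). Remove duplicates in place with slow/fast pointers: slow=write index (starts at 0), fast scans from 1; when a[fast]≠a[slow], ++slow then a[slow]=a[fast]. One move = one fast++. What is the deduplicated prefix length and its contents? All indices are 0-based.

slow=0 fast=1: a[fast]=1=a[slow] dup, fast++
slow=0 fast=2: a[fast]=1=a[slow] dup, fast++
slow=0 fast=3: a[fast]=4≠a[slow]=1 write a[1]=4, slow++,fast++
slow=1 fast=4: a[fast]=4=a[slow] dup, fast++
slow=1 fast=5: a[fast]=4=a[slow] dup, fast++
slow=1 fast=6: a[fast]=4=a[slow] dup, fast++
slow=1 fast=7: a[fast]=5≠a[slow]=4 write a[2]=5, slow++,fast++
slow=2 fast=8: a[fast]=10≠a[slow]=5 write a[3]=10, slow++,fast++
slow=3 fast=9: a[fast]=10=a[slow] dup, fast++
slow=3 fast=10: a[fast]=10=a[slow] dup, fast++
slow=3 fast=11: a[fast]=11≠a[slow]=10 write a[4]=11, slow++,fast++
slow=4 fast=12: a[fast]=11=a[slow] dup, fast++
slow=4 fast=13: a[fast]=12≠a[slow]=11 write a[5]=12, slow++,fast++
slow=5 fast=14: a[fast]=13≠a[slow]=12 write a[6]=13, slow++,fast++
slow=6 fast=15: a[fast]=14≠a[slow]=13 write a[7]=14, slow++,fast++

length 8; prefix = [1, 4, 5, 10, 11, 12, 13, 14]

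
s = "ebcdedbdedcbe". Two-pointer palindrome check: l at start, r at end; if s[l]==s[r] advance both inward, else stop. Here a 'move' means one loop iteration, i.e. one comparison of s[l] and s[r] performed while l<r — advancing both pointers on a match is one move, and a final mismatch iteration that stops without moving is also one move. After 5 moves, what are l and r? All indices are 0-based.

l=5, r=7

l=0 r=12: 'e'=='e', l++,r--
l=1 r=11: 'b'=='b', l++,r--
l=2 r=10: 'c'=='c', l++,r--
l=3 r=9: 'd'=='d', l++,r--
l=4 r=8: 'e'=='e', l++,r--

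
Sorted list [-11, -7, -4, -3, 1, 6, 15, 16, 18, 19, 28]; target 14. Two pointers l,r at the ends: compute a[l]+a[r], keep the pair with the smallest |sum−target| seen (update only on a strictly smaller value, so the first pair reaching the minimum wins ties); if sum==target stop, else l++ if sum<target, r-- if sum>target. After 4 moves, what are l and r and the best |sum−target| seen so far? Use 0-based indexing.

l=2, r=8, best |Δ|=1

[0,10] -11+28=17 d=3 * → r--
[0,9] -11+19=8 d=6 → l++
[1,9] -7+19=12 d=2 * → l++
[2,9] -4+19=15 d=1 * → r--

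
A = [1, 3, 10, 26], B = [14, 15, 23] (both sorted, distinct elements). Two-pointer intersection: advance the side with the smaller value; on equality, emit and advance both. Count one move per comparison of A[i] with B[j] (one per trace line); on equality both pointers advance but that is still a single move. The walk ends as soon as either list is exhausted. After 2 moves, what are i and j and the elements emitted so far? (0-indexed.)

[i=0,j=0] 1<14 → i++
[i=1,j=0] 3<14 → i++

i=2, j=0, emitted=[]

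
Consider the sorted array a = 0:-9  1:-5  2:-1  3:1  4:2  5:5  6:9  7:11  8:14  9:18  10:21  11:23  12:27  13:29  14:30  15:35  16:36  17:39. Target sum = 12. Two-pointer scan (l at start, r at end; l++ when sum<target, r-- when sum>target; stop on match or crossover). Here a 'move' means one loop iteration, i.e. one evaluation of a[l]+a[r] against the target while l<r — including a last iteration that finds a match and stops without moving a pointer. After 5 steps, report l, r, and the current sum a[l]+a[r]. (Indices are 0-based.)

l=0, r=12, sum=18

[0,17] -9+39=30 >12 → r--
[0,16] -9+36=27 >12 → r--
[0,15] -9+35=26 >12 → r--
[0,14] -9+30=21 >12 → r--
[0,13] -9+29=20 >12 → r--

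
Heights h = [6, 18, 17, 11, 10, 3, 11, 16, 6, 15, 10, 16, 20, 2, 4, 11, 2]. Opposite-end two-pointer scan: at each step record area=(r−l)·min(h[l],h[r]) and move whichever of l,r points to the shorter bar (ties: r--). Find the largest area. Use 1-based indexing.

[1,17] min(6,2)*16=32 best=32 * → r--
[1,16] min(6,11)*15=90 best=90 * → l++
[2,16] min(18,11)*14=154 best=154 * → r--
[2,15] min(18,4)*13=52 best=154 → r--
[2,14] min(18,2)*12=24 best=154 → r--
[2,13] min(18,20)*11=198 best=198 * → l++
[3,13] min(17,20)*10=170 best=198 → l++
[4,13] min(11,20)*9=99 best=198 → l++
[5,13] min(10,20)*8=80 best=198 → l++
[6,13] min(3,20)*7=21 best=198 → l++
[7,13] min(11,20)*6=66 best=198 → l++
[8,13] min(16,20)*5=80 best=198 → l++
[9,13] min(6,20)*4=24 best=198 → l++
[10,13] min(15,20)*3=45 best=198 → l++
[11,13] min(10,20)*2=20 best=198 → l++
[12,13] min(16,20)*1=16 best=198 → l++

max area = 198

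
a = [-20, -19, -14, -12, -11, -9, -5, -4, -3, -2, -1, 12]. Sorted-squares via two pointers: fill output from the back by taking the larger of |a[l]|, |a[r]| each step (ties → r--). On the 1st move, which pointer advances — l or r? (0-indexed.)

[0,11] |-20|>|12| out[11]=400 → l++

l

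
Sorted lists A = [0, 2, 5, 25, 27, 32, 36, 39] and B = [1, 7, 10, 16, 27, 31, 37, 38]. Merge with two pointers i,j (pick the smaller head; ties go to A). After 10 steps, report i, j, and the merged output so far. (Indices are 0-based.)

[i=0,j=0] A[i]=0<=B[j]=1 take 0 → i++
[i=1,j=0] A[i]=2>B[j]=1 take 1 → j++
[i=1,j=1] A[i]=2<=B[j]=7 take 2 → i++
[i=2,j=1] A[i]=5<=B[j]=7 take 5 → i++
[i=3,j=1] A[i]=25>B[j]=7 take 7 → j++
[i=3,j=2] A[i]=25>B[j]=10 take 10 → j++
[i=3,j=3] A[i]=25>B[j]=16 take 16 → j++
[i=3,j=4] A[i]=25<=B[j]=27 take 25 → i++
[i=4,j=4] A[i]=27<=B[j]=27 take 27 → i++
[i=5,j=4] A[i]=32>B[j]=27 take 27 → j++

i=5, j=5, merged so far=[0, 1, 2, 5, 7, 10, 16, 25, 27, 27]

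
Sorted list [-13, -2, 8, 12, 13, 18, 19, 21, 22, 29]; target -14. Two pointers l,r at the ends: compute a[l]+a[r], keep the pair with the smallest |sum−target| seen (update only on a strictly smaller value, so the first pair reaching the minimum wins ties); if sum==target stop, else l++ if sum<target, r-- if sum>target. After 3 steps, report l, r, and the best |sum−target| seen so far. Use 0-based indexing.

l=0, r=6, best |Δ|=22

[0,9] -13+29=16 d=30 * → r--
[0,8] -13+22=9 d=23 * → r--
[0,7] -13+21=8 d=22 * → r--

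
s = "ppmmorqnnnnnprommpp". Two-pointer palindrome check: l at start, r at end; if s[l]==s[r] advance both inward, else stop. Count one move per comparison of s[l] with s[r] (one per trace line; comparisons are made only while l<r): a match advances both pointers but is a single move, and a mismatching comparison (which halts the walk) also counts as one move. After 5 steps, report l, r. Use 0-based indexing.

l=5, r=13

l=0 r=18: 'p'=='p', l++,r--
l=1 r=17: 'p'=='p', l++,r--
l=2 r=16: 'm'=='m', l++,r--
l=3 r=15: 'm'=='m', l++,r--
l=4 r=14: 'o'=='o', l++,r--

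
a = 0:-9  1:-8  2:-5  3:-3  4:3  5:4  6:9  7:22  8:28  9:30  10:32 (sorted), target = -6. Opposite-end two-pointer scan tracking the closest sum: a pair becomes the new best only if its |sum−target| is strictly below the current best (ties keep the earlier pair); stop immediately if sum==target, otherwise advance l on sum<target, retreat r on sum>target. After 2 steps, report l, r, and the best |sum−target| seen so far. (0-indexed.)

l=0 r=10: -9+32=23 d=29 *, r--
l=0 r=9: -9+30=21 d=27 *, r--

l=0, r=8, best |Δ|=27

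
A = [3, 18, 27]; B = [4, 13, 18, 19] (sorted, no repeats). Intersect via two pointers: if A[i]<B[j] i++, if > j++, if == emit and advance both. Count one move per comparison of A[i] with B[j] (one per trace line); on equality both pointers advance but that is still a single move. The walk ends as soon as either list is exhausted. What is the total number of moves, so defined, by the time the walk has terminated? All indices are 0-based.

5 moves

i=0 j=0: 3<4, i++
i=1 j=0: 18>4, j++
i=1 j=1: 18>13, j++
i=1 j=2: 18==18 emit, i++,j++
i=2 j=3: 27>19, j++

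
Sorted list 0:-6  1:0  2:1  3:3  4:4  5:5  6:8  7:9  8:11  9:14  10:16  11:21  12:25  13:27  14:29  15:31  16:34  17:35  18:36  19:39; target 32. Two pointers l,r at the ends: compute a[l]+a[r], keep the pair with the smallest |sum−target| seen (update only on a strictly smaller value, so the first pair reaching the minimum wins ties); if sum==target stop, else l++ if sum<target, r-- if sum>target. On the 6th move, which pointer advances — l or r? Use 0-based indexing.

l=0 r=19: -6+39=33 d=1 *, r--
l=0 r=18: -6+36=30 d=2, l++
l=1 r=18: 0+36=36 d=4, r--
l=1 r=17: 0+35=35 d=3, r--
l=1 r=16: 0+34=34 d=2, r--
l=1 r=15: 0+31=31 d=1, l++

l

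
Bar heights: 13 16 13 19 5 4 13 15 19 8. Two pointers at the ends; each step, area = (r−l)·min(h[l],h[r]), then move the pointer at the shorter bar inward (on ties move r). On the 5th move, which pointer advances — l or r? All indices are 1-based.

r

[1,10] min(13,8)*9=72 best=72 * → r--
[1,9] min(13,19)*8=104 best=104 * → l++
[2,9] min(16,19)*7=112 best=112 * → l++
[3,9] min(13,19)*6=78 best=112 → l++
[4,9] min(19,19)*5=95 best=112 → r--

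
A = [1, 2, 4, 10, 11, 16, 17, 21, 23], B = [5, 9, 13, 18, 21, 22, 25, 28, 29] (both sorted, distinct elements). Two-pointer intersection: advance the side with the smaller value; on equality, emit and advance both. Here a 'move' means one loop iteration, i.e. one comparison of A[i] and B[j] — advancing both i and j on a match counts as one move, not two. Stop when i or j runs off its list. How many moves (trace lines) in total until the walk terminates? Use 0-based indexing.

14 moves

[i=0,j=0] 1<5 → i++
[i=1,j=0] 2<5 → i++
[i=2,j=0] 4<5 → i++
[i=3,j=0] 10>5 → j++
[i=3,j=1] 10>9 → j++
[i=3,j=2] 10<13 → i++
[i=4,j=2] 11<13 → i++
[i=5,j=2] 16>13 → j++
[i=5,j=3] 16<18 → i++
[i=6,j=3] 17<18 → i++
[i=7,j=3] 21>18 → j++
[i=7,j=4] 21==21 emit → i++,j++
[i=8,j=5] 23>22 → j++
[i=8,j=6] 23<25 → i++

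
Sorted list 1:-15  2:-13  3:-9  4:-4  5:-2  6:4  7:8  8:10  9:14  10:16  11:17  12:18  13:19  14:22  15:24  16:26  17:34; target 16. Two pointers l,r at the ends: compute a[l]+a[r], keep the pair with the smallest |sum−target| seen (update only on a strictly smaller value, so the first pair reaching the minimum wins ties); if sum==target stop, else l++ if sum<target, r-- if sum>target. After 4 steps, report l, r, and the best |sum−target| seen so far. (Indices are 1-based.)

[1,17] -15+34=19 d=3 * → r--
[1,16] -15+26=11 d=5 → l++
[2,16] -13+26=13 d=3 → l++
[3,16] -9+26=17 d=1 * → r--

l=3, r=15, best |Δ|=1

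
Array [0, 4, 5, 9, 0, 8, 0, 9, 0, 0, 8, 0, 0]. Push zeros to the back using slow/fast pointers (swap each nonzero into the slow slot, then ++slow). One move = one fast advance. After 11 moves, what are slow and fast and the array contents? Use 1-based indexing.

slow=1 fast=1: a[fast]=0, fast++
slow=1 fast=2: a[fast]=4≠0 swap→a[1]=4, slow++,fast++
slow=2 fast=3: a[fast]=5≠0 swap→a[2]=5, slow++,fast++
slow=3 fast=4: a[fast]=9≠0 swap→a[3]=9, slow++,fast++
slow=4 fast=5: a[fast]=0, fast++
slow=4 fast=6: a[fast]=8≠0 swap→a[4]=8, slow++,fast++
slow=5 fast=7: a[fast]=0, fast++
slow=5 fast=8: a[fast]=9≠0 swap→a[5]=9, slow++,fast++
slow=6 fast=9: a[fast]=0, fast++
slow=6 fast=10: a[fast]=0, fast++
slow=6 fast=11: a[fast]=8≠0 swap→a[6]=8, slow++,fast++

slow=7, fast=12, a=[4, 5, 9, 8, 9, 8, 0, 0, 0, 0, 0, 0, 0]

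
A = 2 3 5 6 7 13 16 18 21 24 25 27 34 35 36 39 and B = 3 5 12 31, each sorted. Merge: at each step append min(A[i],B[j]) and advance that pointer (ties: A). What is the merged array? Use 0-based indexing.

[2, 3, 3, 5, 5, 6, 7, 12, 13, 16, 18, 21, 24, 25, 27, 31, 34, 35, 36, 39]

i=0 j=0: A[i]=2<=B[j]=3 take 2, i++
i=1 j=0: A[i]=3<=B[j]=3 take 3, i++
i=2 j=0: A[i]=5>B[j]=3 take 3, j++
i=2 j=1: A[i]=5<=B[j]=5 take 5, i++
i=3 j=1: A[i]=6>B[j]=5 take 5, j++
i=3 j=2: A[i]=6<=B[j]=12 take 6, i++
i=4 j=2: A[i]=7<=B[j]=12 take 7, i++
i=5 j=2: A[i]=13>B[j]=12 take 12, j++
i=5 j=3: A[i]=13<=B[j]=31 take 13, i++
i=6 j=3: A[i]=16<=B[j]=31 take 16, i++
i=7 j=3: A[i]=18<=B[j]=31 take 18, i++
i=8 j=3: A[i]=21<=B[j]=31 take 21, i++
i=9 j=3: A[i]=24<=B[j]=31 take 24, i++
i=10 j=3: A[i]=25<=B[j]=31 take 25, i++
i=11 j=3: A[i]=27<=B[j]=31 take 27, i++
i=12 j=3: A[i]=34>B[j]=31 take 31, j++
i=12 j=4: B done, take A[i]=34, i++
i=13 j=4: B done, take A[i]=35, i++
i=14 j=4: B done, take A[i]=36, i++
i=15 j=4: B done, take A[i]=39, i++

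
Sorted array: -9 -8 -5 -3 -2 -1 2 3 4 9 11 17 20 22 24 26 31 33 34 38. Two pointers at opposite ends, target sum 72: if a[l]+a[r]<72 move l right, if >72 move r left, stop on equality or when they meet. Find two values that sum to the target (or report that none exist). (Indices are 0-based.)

[0,19] -9+38=29 <72 → l++
[1,19] -8+38=30 <72 → l++
[2,19] -5+38=33 <72 → l++
[3,19] -3+38=35 <72 → l++
[4,19] -2+38=36 <72 → l++
[5,19] -1+38=37 <72 → l++
[6,19] 2+38=40 <72 → l++
[7,19] 3+38=41 <72 → l++
[8,19] 4+38=42 <72 → l++
[9,19] 9+38=47 <72 → l++
[10,19] 11+38=49 <72 → l++
[11,19] 17+38=55 <72 → l++
[12,19] 20+38=58 <72 → l++
[13,19] 22+38=60 <72 → l++
[14,19] 24+38=62 <72 → l++
[15,19] 26+38=64 <72 → l++
[16,19] 31+38=69 <72 → l++
[17,19] 33+38=71 <72 → l++
[18,19] 34+38=72 → found

(34, 38)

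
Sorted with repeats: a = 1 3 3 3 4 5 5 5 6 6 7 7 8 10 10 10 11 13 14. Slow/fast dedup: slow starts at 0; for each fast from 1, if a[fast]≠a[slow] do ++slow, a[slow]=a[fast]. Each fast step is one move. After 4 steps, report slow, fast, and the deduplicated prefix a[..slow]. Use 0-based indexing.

slow=2, fast=5, prefix=[1, 3, 4]

(s=0,f=1) a[fast]=3≠a[slow]=1 write a[1]=3 → slow++,fast++
(s=1,f=2) a[fast]=3=a[slow] dup → fast++
(s=1,f=3) a[fast]=3=a[slow] dup → fast++
(s=1,f=4) a[fast]=4≠a[slow]=3 write a[2]=4 → slow++,fast++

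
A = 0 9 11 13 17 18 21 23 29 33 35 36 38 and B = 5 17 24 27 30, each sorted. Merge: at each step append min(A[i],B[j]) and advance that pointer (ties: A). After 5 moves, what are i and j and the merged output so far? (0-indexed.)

i=4, j=1, merged so far=[0, 5, 9, 11, 13]

i=0 j=0: A[i]=0<=B[j]=5 take 0, i++
i=1 j=0: A[i]=9>B[j]=5 take 5, j++
i=1 j=1: A[i]=9<=B[j]=17 take 9, i++
i=2 j=1: A[i]=11<=B[j]=17 take 11, i++
i=3 j=1: A[i]=13<=B[j]=17 take 13, i++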